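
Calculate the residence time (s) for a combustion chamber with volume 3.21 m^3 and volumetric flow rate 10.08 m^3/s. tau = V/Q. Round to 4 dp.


tau = V / Q_flow
tau = 3.21 / 10.08 = 0.3185 s


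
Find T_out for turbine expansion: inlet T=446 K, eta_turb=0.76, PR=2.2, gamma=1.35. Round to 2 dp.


T_out = T_in * (1 - eta * (1 - PR^(-(gamma-1)/gamma)))
Exponent = -(1.35-1)/1.35 = -0.25925926
PR^exp = 2.2^(-0.25925926) = 0.81512413
Factor = 1 - 0.76*(1 - 0.81512413) = 0.85949434
T_out = 446 * 0.85949434 = 383.33 K


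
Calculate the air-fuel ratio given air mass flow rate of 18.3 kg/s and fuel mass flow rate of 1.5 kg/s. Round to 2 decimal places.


AFR = m_air / m_fuel
AFR = 18.3 / 1.5 = 12.20


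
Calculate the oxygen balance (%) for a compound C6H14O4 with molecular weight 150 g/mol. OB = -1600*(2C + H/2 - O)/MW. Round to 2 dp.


OB = -1600 * (2C + H/2 - O) / MW
Inner = 2*6 + 14/2 - 4 = 15.00
OB = -1600 * 15.00 / 150 = -160.00%


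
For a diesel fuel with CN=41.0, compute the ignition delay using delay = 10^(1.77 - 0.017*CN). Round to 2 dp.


delay = 10^(1.77 - 0.017*CN)
Exponent = 1.77 - 0.017*41.0 = 1.0730
delay = 10^1.0730 = 11.83 ms


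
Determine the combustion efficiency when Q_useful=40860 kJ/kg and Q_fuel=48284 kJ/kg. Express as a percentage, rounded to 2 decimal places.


Efficiency = (Q_useful / Q_fuel) * 100
Efficiency = (40860 / 48284) * 100
Efficiency = 0.8462 * 100 = 84.62%


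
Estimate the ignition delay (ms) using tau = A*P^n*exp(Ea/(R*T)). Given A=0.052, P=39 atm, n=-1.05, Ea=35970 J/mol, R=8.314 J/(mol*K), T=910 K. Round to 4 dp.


tau = A * P^n * exp(Ea/(R*T))
P^n = 39^(-1.05) = 0.02134923
Ea/(R*T) = 35970/(8.314*910) = 4.754327
exp(Ea/(R*T)) = 116.085471
tau = 0.052 * 0.02134923 * 116.085471 = 0.1289 ms


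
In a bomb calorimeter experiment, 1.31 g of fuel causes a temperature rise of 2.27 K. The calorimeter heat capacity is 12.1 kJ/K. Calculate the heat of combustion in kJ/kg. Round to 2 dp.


Hc = C_cal * delta_T / m_fuel
Q_released = 12.1 * 2.27 = 27.4670 kJ
m_fuel = 1.31 g = 1.31/1000 kg = 0.001310 kg
Hc = 27.4670 / 0.001310 = 20967.18 kJ/kg


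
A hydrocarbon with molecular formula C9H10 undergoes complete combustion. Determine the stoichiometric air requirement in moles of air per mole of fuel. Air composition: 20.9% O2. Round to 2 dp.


Balanced combustion: C9H10 + 11.5 O2 -> 9 CO2 + 5 H2O
O2 needed = C + H/4 = 9 + 10/4 = 11.50 moles
Air moles = O2 / 0.209 = 11.50 / 0.209 = 55.02 moles air


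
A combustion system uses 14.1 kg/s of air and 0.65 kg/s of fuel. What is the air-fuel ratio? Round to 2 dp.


AFR = m_air / m_fuel
AFR = 14.1 / 0.65 = 21.69


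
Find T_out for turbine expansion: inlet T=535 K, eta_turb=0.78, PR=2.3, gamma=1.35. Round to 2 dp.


T_out = T_in * (1 - eta * (1 - PR^(-(gamma-1)/gamma)))
Exponent = -(1.35-1)/1.35 = -0.25925926
PR^exp = 2.3^(-0.25925926) = 0.80578413
Factor = 1 - 0.78*(1 - 0.80578413) = 0.84851162
T_out = 535 * 0.84851162 = 453.95 K


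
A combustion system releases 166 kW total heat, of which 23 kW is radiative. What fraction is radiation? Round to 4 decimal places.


f_rad = Q_rad / Q_total
f_rad = 23 / 166 = 0.1386


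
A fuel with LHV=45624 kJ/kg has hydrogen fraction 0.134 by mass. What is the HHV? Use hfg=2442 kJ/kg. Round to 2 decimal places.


HHV = LHV + hfg * 9 * H
Water addition = 2442 * 9 * 0.134 = 2945.052 kJ/kg
HHV = 45624 + 2945.052 = 48569.05 kJ/kg


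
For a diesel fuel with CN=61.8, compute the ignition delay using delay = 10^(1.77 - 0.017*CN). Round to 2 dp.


delay = 10^(1.77 - 0.017*CN)
Exponent = 1.77 - 0.017*61.8 = 0.7194
delay = 10^0.7194 = 5.24 ms


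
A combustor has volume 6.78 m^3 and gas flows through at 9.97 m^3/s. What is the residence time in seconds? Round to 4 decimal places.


tau = V / Q_flow
tau = 6.78 / 9.97 = 0.6800 s


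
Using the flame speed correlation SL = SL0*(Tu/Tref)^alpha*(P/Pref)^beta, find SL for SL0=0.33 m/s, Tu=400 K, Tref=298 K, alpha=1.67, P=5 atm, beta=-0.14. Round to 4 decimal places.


SL = SL0 * (Tu/Tref)^alpha * (P/Pref)^beta
T ratio = 400/298 = 1.34228188
(T ratio)^alpha = 1.34228188^1.67 = 1.634929
(P/Pref)^beta = 5^(-0.14) = 0.798260
SL = 0.33 * 1.634929 * 0.798260 = 0.4307 m/s


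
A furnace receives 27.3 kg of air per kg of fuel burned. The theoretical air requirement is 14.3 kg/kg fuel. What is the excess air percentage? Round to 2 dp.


Excess air = actual - stoichiometric = 27.3 - 14.3 = 13.00 kg/kg fuel
Excess air % = (excess / stoich) * 100 = (13.00 / 14.3) * 100 = 90.91%


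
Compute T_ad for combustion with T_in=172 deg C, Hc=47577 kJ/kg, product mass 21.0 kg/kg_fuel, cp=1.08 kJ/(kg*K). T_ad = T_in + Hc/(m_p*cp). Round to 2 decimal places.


T_ad = T_in + Hc / (m_p * cp)
Denominator = 21.0 * 1.08 = 22.6800
Temperature rise = 47577 / 22.6800 = 2097.75 K
T_ad = 172 + 2097.75 = 2269.75 deg C


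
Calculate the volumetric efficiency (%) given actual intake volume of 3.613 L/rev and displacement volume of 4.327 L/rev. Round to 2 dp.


eta_v = (V_actual / V_disp) * 100
Ratio = 3.613 / 4.327 = 0.8350
eta_v = 0.8350 * 100 = 83.50%


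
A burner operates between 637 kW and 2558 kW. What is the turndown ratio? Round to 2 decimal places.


TDR = Q_max / Q_min
TDR = 2558 / 637 = 4.02


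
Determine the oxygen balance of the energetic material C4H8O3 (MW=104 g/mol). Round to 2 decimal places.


OB = -1600 * (2C + H/2 - O) / MW
Inner = 2*4 + 8/2 - 3 = 9.00
OB = -1600 * 9.00 / 104 = -138.46%


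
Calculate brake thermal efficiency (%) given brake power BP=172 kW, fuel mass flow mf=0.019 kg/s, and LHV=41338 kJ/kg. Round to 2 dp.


eta_BTE = (BP / (mf * LHV)) * 100
Denominator = 0.019 * 41338 = 785.4220 kW
eta_BTE = (172 / 785.4220) * 100 = 21.90%


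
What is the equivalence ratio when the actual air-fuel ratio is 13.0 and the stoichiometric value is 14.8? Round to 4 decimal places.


phi = AFR_stoich / AFR_actual
phi = 14.8 / 13.0 = 1.1385


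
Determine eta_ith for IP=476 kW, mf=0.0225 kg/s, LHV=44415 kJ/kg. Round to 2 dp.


eta_ith = (IP / (mf * LHV)) * 100
Denominator = 0.0225 * 44415 = 999.3375 kW
eta_ith = (476 / 999.3375) * 100 = 47.63%


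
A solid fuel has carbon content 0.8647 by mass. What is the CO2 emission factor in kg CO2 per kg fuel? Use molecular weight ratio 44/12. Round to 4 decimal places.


EF = C_frac * (M_CO2 / M_C)
EF = 0.8647 * (44/12)
EF = 0.8647 * 3.666667 = 3.1706 kg_CO2/kg_fuel


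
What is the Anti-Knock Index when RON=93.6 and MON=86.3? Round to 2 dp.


AKI = (RON + MON) / 2
AKI = (93.6 + 86.3) / 2
AKI = 179.9 / 2 = 89.95


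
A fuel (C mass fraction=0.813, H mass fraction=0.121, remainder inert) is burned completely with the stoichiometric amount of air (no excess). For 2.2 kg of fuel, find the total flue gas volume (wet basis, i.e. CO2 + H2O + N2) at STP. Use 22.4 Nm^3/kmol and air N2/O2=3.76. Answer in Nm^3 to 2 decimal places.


Per kg fuel: CO2 = (C/12 kmol)*22.4 = (0.813/12)*22.4 = 1.51760 Nm^3
Per kg fuel: H2O = (H/2 kmol)*22.4 = (0.121/2)*22.4 = 1.35520 Nm^3
O2 needed per kg fuel = C/12 + H/4 = 0.813/12 + 0.121/4 = 0.09800000 kmol
Per kg fuel: N2 = O2*3.76*22.4 = 0.09800000*3.76*22.4 = 8.25395 Nm^3
Total per kg = 1.51760 + 1.35520 + 8.25395 = 11.12675 Nm^3
Total = 11.12675 * 2.2 = 24.48 Nm^3


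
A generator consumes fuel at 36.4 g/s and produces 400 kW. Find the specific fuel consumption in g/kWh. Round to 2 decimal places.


SFC = (mf / BP) * 3600
Rate = 36.4 / 400 = 0.091000 g/(s*kW)
SFC = 0.091000 * 3600 = 327.60 g/kWh


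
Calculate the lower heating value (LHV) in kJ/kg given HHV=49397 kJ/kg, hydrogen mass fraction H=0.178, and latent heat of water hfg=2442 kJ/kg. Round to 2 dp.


LHV = HHV - hfg * 9 * H
Water correction = 2442 * 9 * 0.178 = 3912.084 kJ/kg
LHV = 49397 - 3912.084 = 45484.92 kJ/kg


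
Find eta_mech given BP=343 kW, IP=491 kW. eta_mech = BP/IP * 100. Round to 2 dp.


eta_mech = (BP / IP) * 100
Ratio = 343 / 491 = 0.6986
eta_mech = 0.6986 * 100 = 69.86%


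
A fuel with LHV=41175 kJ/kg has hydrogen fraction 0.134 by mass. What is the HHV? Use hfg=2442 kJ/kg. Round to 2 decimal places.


HHV = LHV + hfg * 9 * H
Water addition = 2442 * 9 * 0.134 = 2945.052 kJ/kg
HHV = 41175 + 2945.052 = 44120.05 kJ/kg


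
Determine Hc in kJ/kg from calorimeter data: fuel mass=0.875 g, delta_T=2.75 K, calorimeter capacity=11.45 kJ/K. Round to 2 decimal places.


Hc = C_cal * delta_T / m_fuel
Q_released = 11.45 * 2.75 = 31.4875 kJ
m_fuel = 0.875 g = 0.875/1000 kg = 0.000875 kg
Hc = 31.4875 / 0.000875 = 35985.71 kJ/kg


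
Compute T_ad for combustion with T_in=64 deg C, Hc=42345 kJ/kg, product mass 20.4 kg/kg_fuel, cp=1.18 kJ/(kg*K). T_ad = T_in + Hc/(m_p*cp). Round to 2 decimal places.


T_ad = T_in + Hc / (m_p * cp)
Denominator = 20.4 * 1.18 = 24.0720
Temperature rise = 42345 / 24.0720 = 1759.10 K
T_ad = 64 + 1759.10 = 1823.10 deg C


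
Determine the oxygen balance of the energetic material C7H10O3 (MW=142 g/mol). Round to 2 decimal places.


OB = -1600 * (2C + H/2 - O) / MW
Inner = 2*7 + 10/2 - 3 = 16.00
OB = -1600 * 16.00 / 142 = -180.28%


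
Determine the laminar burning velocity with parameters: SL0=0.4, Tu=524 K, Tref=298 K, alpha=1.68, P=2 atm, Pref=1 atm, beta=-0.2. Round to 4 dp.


SL = SL0 * (Tu/Tref)^alpha * (P/Pref)^beta
T ratio = 524/298 = 1.75838926
(T ratio)^alpha = 1.75838926^1.68 = 2.581031
(P/Pref)^beta = 2^(-0.2) = 0.870551
SL = 0.4 * 2.581031 * 0.870551 = 0.8988 m/s


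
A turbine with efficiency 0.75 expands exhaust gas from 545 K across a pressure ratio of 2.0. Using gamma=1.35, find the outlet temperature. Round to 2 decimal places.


T_out = T_in * (1 - eta * (1 - PR^(-(gamma-1)/gamma)))
Exponent = -(1.35-1)/1.35 = -0.25925926
PR^exp = 2.0^(-0.25925926) = 0.83551680
Factor = 1 - 0.75*(1 - 0.83551680) = 0.87663760
T_out = 545 * 0.87663760 = 477.77 K


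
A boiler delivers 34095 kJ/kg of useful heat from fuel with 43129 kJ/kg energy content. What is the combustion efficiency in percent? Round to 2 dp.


Efficiency = (Q_useful / Q_fuel) * 100
Efficiency = (34095 / 43129) * 100
Efficiency = 0.7905 * 100 = 79.05%


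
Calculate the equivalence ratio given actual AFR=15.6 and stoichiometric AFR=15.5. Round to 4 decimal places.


phi = AFR_stoich / AFR_actual
phi = 15.5 / 15.6 = 0.9936


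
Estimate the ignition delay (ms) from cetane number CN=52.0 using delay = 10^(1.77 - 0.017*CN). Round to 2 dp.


delay = 10^(1.77 - 0.017*CN)
Exponent = 1.77 - 0.017*52.0 = 0.8860
delay = 10^0.8860 = 7.69 ms


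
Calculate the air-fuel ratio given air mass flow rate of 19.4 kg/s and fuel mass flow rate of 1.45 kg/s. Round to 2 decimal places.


AFR = m_air / m_fuel
AFR = 19.4 / 1.45 = 13.38


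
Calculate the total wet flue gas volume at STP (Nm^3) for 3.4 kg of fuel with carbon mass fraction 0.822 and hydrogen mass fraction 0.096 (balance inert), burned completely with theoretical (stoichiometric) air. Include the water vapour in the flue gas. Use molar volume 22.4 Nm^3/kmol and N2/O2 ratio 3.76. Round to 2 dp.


Per kg fuel: CO2 = (C/12 kmol)*22.4 = (0.822/12)*22.4 = 1.53440 Nm^3
Per kg fuel: H2O = (H/2 kmol)*22.4 = (0.096/2)*22.4 = 1.07520 Nm^3
O2 needed per kg fuel = C/12 + H/4 = 0.822/12 + 0.096/4 = 0.09250000 kmol
Per kg fuel: N2 = O2*3.76*22.4 = 0.09250000*3.76*22.4 = 7.79072 Nm^3
Total per kg = 1.53440 + 1.07520 + 7.79072 = 10.40032 Nm^3
Total = 10.40032 * 3.4 = 35.36 Nm^3


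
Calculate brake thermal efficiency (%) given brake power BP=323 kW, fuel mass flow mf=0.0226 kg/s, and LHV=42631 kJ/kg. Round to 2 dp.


eta_BTE = (BP / (mf * LHV)) * 100
Denominator = 0.0226 * 42631 = 963.4606 kW
eta_BTE = (323 / 963.4606) * 100 = 33.52%


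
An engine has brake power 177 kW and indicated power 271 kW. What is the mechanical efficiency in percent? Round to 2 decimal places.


eta_mech = (BP / IP) * 100
Ratio = 177 / 271 = 0.6531
eta_mech = 0.6531 * 100 = 65.31%


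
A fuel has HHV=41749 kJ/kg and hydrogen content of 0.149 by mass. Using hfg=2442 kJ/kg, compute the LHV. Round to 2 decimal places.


LHV = HHV - hfg * 9 * H
Water correction = 2442 * 9 * 0.149 = 3274.722 kJ/kg
LHV = 41749 - 3274.722 = 38474.28 kJ/kg


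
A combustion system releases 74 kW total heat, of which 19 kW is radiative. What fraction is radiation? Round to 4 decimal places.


f_rad = Q_rad / Q_total
f_rad = 19 / 74 = 0.2568


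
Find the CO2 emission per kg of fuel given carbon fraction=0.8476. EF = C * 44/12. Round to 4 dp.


EF = C_frac * (M_CO2 / M_C)
EF = 0.8476 * (44/12)
EF = 0.8476 * 3.666667 = 3.1079 kg_CO2/kg_fuel


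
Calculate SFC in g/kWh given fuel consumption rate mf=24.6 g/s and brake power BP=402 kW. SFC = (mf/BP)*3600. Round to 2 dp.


SFC = (mf / BP) * 3600
Rate = 24.6 / 402 = 0.061194 g/(s*kW)
SFC = 0.061194 * 3600 = 220.30 g/kWh


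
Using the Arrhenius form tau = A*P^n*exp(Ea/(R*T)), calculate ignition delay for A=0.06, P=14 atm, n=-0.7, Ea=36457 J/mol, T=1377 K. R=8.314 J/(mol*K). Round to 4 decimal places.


tau = A * P^n * exp(Ea/(R*T))
P^n = 14^(-0.7) = 0.15765595
Ea/(R*T) = 36457/(8.314*1377) = 3.184469
exp(Ea/(R*T)) = 24.154449
tau = 0.06 * 0.15765595 * 24.154449 = 0.2285 ms


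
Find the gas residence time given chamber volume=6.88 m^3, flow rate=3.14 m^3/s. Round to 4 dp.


tau = V / Q_flow
tau = 6.88 / 3.14 = 2.1911 s


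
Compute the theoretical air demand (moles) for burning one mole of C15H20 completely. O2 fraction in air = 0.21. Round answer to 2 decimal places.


Balanced combustion: C15H20 + 20 O2 -> 15 CO2 + 10 H2O
O2 needed = C + H/4 = 15 + 20/4 = 20.00 moles
Air moles = O2 / 0.21 = 20.00 / 0.21 = 95.24 moles air


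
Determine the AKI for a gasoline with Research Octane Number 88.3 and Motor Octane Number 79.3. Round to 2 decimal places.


AKI = (RON + MON) / 2
AKI = (88.3 + 79.3) / 2
AKI = 167.6 / 2 = 83.80


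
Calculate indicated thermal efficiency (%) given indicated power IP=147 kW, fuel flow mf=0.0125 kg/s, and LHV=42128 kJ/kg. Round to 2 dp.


eta_ith = (IP / (mf * LHV)) * 100
Denominator = 0.0125 * 42128 = 526.6000 kW
eta_ith = (147 / 526.6000) * 100 = 27.91%


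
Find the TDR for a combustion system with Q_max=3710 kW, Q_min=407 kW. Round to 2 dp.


TDR = Q_max / Q_min
TDR = 3710 / 407 = 9.12


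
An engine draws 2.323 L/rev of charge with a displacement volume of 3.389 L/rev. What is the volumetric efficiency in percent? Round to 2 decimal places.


eta_v = (V_actual / V_disp) * 100
Ratio = 2.323 / 3.389 = 0.6855
eta_v = 0.6855 * 100 = 68.55%


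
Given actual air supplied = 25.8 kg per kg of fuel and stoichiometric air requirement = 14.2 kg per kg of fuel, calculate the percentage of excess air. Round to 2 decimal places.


Excess air = actual - stoichiometric = 25.8 - 14.2 = 11.60 kg/kg fuel
Excess air % = (excess / stoich) * 100 = (11.60 / 14.2) * 100 = 81.69%


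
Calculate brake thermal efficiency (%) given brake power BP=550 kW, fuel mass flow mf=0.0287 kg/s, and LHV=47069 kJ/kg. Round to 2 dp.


eta_BTE = (BP / (mf * LHV)) * 100
Denominator = 0.0287 * 47069 = 1350.8803 kW
eta_BTE = (550 / 1350.8803) * 100 = 40.71%


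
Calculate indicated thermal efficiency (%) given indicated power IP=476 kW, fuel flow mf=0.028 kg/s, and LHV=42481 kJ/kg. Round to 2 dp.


eta_ith = (IP / (mf * LHV)) * 100
Denominator = 0.028 * 42481 = 1189.4680 kW
eta_ith = (476 / 1189.4680) * 100 = 40.02%


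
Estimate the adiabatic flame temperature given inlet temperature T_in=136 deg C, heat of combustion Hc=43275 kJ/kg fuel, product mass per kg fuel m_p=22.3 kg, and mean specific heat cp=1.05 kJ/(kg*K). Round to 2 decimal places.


T_ad = T_in + Hc / (m_p * cp)
Denominator = 22.3 * 1.05 = 23.4150
Temperature rise = 43275 / 23.4150 = 1848.17 K
T_ad = 136 + 1848.17 = 1984.17 deg C


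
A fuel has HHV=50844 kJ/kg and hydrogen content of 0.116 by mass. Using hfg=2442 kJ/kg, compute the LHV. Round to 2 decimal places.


LHV = HHV - hfg * 9 * H
Water correction = 2442 * 9 * 0.116 = 2549.448 kJ/kg
LHV = 50844 - 2549.448 = 48294.55 kJ/kg


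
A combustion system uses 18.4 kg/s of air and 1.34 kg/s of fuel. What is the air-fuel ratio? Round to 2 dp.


AFR = m_air / m_fuel
AFR = 18.4 / 1.34 = 13.73


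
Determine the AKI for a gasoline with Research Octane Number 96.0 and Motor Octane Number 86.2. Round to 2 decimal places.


AKI = (RON + MON) / 2
AKI = (96.0 + 86.2) / 2
AKI = 182.2 / 2 = 91.10


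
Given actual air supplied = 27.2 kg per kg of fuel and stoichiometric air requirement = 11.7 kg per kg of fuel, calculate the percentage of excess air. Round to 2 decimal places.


Excess air = actual - stoichiometric = 27.2 - 11.7 = 15.50 kg/kg fuel
Excess air % = (excess / stoich) * 100 = (15.50 / 11.7) * 100 = 132.48%


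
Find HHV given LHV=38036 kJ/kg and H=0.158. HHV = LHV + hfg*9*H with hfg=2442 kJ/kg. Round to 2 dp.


HHV = LHV + hfg * 9 * H
Water addition = 2442 * 9 * 0.158 = 3472.524 kJ/kg
HHV = 38036 + 3472.524 = 41508.52 kJ/kg


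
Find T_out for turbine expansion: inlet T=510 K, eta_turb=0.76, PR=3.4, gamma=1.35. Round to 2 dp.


T_out = T_in * (1 - eta * (1 - PR^(-(gamma-1)/gamma)))
Exponent = -(1.35-1)/1.35 = -0.25925926
PR^exp = 3.4^(-0.25925926) = 0.72813041
Factor = 1 - 0.76*(1 - 0.72813041) = 0.79337911
T_out = 510 * 0.79337911 = 404.62 K


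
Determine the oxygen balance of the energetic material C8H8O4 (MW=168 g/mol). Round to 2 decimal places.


OB = -1600 * (2C + H/2 - O) / MW
Inner = 2*8 + 8/2 - 4 = 16.00
OB = -1600 * 16.00 / 168 = -152.38%


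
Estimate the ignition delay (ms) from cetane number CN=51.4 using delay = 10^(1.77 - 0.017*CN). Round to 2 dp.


delay = 10^(1.77 - 0.017*CN)
Exponent = 1.77 - 0.017*51.4 = 0.8962
delay = 10^0.8962 = 7.87 ms


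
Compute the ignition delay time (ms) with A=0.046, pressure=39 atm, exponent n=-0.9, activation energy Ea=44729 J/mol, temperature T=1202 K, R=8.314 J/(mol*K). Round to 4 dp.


tau = A * P^n * exp(Ea/(R*T))
P^n = 39^(-0.9) = 0.03698638
Ea/(R*T) = 44729/(8.314*1202) = 4.475842
exp(Ea/(R*T)) = 87.868513
tau = 0.046 * 0.03698638 * 87.868513 = 0.1495 ms


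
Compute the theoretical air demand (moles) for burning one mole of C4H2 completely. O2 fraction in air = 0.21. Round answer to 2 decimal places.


Balanced combustion: C4H2 + 4.5 O2 -> 4 CO2 + 1 H2O
O2 needed = C + H/4 = 4 + 2/4 = 4.50 moles
Air moles = O2 / 0.21 = 4.50 / 0.21 = 21.43 moles air


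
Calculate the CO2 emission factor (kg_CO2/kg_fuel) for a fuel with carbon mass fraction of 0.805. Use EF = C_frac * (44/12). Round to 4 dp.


EF = C_frac * (M_CO2 / M_C)
EF = 0.805 * (44/12)
EF = 0.805 * 3.666667 = 2.9517 kg_CO2/kg_fuel


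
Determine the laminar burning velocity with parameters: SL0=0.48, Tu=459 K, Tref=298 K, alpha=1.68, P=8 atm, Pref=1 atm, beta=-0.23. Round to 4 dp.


SL = SL0 * (Tu/Tref)^alpha * (P/Pref)^beta
T ratio = 459/298 = 1.54026846
(T ratio)^alpha = 1.54026846^1.68 = 2.066151
(P/Pref)^beta = 8^(-0.23) = 0.619854
SL = 0.48 * 2.066151 * 0.619854 = 0.6147 m/s


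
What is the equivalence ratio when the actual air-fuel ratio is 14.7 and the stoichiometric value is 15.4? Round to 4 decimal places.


phi = AFR_stoich / AFR_actual
phi = 15.4 / 14.7 = 1.0476


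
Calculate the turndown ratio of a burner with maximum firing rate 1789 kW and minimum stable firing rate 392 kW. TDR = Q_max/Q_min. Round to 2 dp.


TDR = Q_max / Q_min
TDR = 1789 / 392 = 4.56


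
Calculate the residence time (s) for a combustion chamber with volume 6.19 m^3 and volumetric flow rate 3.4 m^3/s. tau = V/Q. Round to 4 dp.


tau = V / Q_flow
tau = 6.19 / 3.4 = 1.8206 s


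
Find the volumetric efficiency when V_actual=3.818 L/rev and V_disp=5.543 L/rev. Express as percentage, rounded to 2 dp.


eta_v = (V_actual / V_disp) * 100
Ratio = 3.818 / 5.543 = 0.6888
eta_v = 0.6888 * 100 = 68.88%


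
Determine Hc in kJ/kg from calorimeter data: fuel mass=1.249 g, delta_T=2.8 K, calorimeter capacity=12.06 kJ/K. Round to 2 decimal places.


Hc = C_cal * delta_T / m_fuel
Q_released = 12.06 * 2.8 = 33.7680 kJ
m_fuel = 1.249 g = 1.249/1000 kg = 0.001249 kg
Hc = 33.7680 / 0.001249 = 27036.03 kJ/kg


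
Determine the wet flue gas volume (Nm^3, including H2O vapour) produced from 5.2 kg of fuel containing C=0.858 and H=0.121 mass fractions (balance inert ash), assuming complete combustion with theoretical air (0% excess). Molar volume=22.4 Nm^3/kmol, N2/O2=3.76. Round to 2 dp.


Per kg fuel: CO2 = (C/12 kmol)*22.4 = (0.858/12)*22.4 = 1.60160 Nm^3
Per kg fuel: H2O = (H/2 kmol)*22.4 = (0.121/2)*22.4 = 1.35520 Nm^3
O2 needed per kg fuel = C/12 + H/4 = 0.858/12 + 0.121/4 = 0.10175000 kmol
Per kg fuel: N2 = O2*3.76*22.4 = 0.10175000*3.76*22.4 = 8.56979 Nm^3
Total per kg = 1.60160 + 1.35520 + 8.56979 = 11.52659 Nm^3
Total = 11.52659 * 5.2 = 59.94 Nm^3


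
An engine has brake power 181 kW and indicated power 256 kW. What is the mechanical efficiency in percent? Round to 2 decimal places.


eta_mech = (BP / IP) * 100
Ratio = 181 / 256 = 0.7070
eta_mech = 0.7070 * 100 = 70.70%


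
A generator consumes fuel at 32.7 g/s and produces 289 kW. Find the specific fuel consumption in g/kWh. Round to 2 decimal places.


SFC = (mf / BP) * 3600
Rate = 32.7 / 289 = 0.113149 g/(s*kW)
SFC = 0.113149 * 3600 = 407.34 g/kWh


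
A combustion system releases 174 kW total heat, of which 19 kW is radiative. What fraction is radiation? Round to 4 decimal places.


f_rad = Q_rad / Q_total
f_rad = 19 / 174 = 0.1092


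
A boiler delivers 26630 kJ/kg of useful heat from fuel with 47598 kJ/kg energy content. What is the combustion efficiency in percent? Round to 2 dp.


Efficiency = (Q_useful / Q_fuel) * 100
Efficiency = (26630 / 47598) * 100
Efficiency = 0.5595 * 100 = 55.95%


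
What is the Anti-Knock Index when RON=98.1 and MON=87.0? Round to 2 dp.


AKI = (RON + MON) / 2
AKI = (98.1 + 87.0) / 2
AKI = 185.1 / 2 = 92.55


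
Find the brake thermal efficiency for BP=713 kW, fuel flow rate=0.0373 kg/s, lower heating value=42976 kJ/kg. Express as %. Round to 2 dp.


eta_BTE = (BP / (mf * LHV)) * 100
Denominator = 0.0373 * 42976 = 1603.0048 kW
eta_BTE = (713 / 1603.0048) * 100 = 44.48%


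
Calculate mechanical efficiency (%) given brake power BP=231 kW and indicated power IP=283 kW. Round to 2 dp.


eta_mech = (BP / IP) * 100
Ratio = 231 / 283 = 0.8163
eta_mech = 0.8163 * 100 = 81.63%


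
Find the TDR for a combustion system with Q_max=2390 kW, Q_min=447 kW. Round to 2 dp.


TDR = Q_max / Q_min
TDR = 2390 / 447 = 5.35


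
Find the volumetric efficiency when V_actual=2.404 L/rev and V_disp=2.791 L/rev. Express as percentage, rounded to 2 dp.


eta_v = (V_actual / V_disp) * 100
Ratio = 2.404 / 2.791 = 0.8613
eta_v = 0.8613 * 100 = 86.13%


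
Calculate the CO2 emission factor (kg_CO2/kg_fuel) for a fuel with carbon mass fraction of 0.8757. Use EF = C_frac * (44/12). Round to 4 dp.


EF = C_frac * (M_CO2 / M_C)
EF = 0.8757 * (44/12)
EF = 0.8757 * 3.666667 = 3.2109 kg_CO2/kg_fuel


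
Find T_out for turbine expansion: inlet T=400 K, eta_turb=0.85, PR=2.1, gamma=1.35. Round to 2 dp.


T_out = T_in * (1 - eta * (1 - PR^(-(gamma-1)/gamma)))
Exponent = -(1.35-1)/1.35 = -0.25925926
PR^exp = 2.1^(-0.25925926) = 0.82501466
Factor = 1 - 0.85*(1 - 0.82501466) = 0.85126246
T_out = 400 * 0.85126246 = 340.50 K


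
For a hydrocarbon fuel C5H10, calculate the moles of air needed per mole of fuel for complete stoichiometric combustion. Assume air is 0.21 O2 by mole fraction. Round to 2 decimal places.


Balanced combustion: C5H10 + 7.5 O2 -> 5 CO2 + 5 H2O
O2 needed = C + H/4 = 5 + 10/4 = 7.50 moles
Air moles = O2 / 0.21 = 7.50 / 0.21 = 35.71 moles air


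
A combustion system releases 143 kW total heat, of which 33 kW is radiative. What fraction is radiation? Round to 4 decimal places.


f_rad = Q_rad / Q_total
f_rad = 33 / 143 = 0.2308


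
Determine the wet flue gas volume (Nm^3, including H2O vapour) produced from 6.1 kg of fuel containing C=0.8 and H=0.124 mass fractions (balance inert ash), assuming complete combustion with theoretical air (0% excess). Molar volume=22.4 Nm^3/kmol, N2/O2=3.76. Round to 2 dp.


Per kg fuel: CO2 = (C/12 kmol)*22.4 = (0.8/12)*22.4 = 1.49333 Nm^3
Per kg fuel: H2O = (H/2 kmol)*22.4 = (0.124/2)*22.4 = 1.38880 Nm^3
O2 needed per kg fuel = C/12 + H/4 = 0.8/12 + 0.124/4 = 0.09766667 kmol
Per kg fuel: N2 = O2*3.76*22.4 = 0.09766667*3.76*22.4 = 8.22588 Nm^3
Total per kg = 1.49333 + 1.38880 + 8.22588 = 11.10801 Nm^3
Total = 11.10801 * 6.1 = 67.76 Nm^3


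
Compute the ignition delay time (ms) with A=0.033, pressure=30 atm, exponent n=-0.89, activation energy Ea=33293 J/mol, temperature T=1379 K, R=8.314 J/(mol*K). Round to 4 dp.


tau = A * P^n * exp(Ea/(R*T))
P^n = 30^(-0.89) = 0.04845762
Ea/(R*T) = 33293/(8.314*1379) = 2.903880
exp(Ea/(R*T)) = 18.244795
tau = 0.033 * 0.04845762 * 18.244795 = 0.0292 ms


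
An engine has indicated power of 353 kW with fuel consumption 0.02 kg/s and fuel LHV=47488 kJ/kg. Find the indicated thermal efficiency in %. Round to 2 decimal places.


eta_ith = (IP / (mf * LHV)) * 100
Denominator = 0.02 * 47488 = 949.7600 kW
eta_ith = (353 / 949.7600) * 100 = 37.17%


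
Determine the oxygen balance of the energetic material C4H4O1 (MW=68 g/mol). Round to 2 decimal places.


OB = -1600 * (2C + H/2 - O) / MW
Inner = 2*4 + 4/2 - 1 = 9.00
OB = -1600 * 9.00 / 68 = -211.76%


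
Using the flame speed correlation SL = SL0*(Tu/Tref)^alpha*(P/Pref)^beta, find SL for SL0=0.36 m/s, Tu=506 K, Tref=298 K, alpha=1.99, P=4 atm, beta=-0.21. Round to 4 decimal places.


SL = SL0 * (Tu/Tref)^alpha * (P/Pref)^beta
T ratio = 506/298 = 1.69798658
(T ratio)^alpha = 1.69798658^1.99 = 2.867934
(P/Pref)^beta = 4^(-0.21) = 0.747425
SL = 0.36 * 2.867934 * 0.747425 = 0.7717 m/s


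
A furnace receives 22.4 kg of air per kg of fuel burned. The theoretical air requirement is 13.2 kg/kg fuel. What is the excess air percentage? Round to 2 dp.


Excess air = actual - stoichiometric = 22.4 - 13.2 = 9.20 kg/kg fuel
Excess air % = (excess / stoich) * 100 = (9.20 / 13.2) * 100 = 69.70%


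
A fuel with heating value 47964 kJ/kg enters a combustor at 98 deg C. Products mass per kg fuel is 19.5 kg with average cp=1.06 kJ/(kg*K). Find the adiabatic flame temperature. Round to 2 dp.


T_ad = T_in + Hc / (m_p * cp)
Denominator = 19.5 * 1.06 = 20.6700
Temperature rise = 47964 / 20.6700 = 2320.46 K
T_ad = 98 + 2320.46 = 2418.46 deg C


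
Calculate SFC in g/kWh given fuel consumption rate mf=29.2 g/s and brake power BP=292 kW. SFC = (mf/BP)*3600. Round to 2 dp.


SFC = (mf / BP) * 3600
Rate = 29.2 / 292 = 0.100000 g/(s*kW)
SFC = 0.100000 * 3600 = 360.00 g/kWh


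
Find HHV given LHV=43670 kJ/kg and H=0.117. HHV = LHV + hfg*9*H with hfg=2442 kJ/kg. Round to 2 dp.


HHV = LHV + hfg * 9 * H
Water addition = 2442 * 9 * 0.117 = 2571.426 kJ/kg
HHV = 43670 + 2571.426 = 46241.43 kJ/kg


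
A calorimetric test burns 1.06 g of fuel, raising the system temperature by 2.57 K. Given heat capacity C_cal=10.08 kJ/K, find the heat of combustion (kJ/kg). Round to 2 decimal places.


Hc = C_cal * delta_T / m_fuel
Q_released = 10.08 * 2.57 = 25.9056 kJ
m_fuel = 1.06 g = 1.06/1000 kg = 0.001060 kg
Hc = 25.9056 / 0.001060 = 24439.25 kJ/kg


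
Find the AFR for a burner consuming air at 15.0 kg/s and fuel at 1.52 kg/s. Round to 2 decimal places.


AFR = m_air / m_fuel
AFR = 15.0 / 1.52 = 9.87


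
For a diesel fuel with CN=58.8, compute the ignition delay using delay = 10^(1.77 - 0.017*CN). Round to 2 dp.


delay = 10^(1.77 - 0.017*CN)
Exponent = 1.77 - 0.017*58.8 = 0.7704
delay = 10^0.7704 = 5.89 ms


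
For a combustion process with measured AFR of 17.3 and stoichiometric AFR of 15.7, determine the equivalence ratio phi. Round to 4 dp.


phi = AFR_stoich / AFR_actual
phi = 15.7 / 17.3 = 0.9075


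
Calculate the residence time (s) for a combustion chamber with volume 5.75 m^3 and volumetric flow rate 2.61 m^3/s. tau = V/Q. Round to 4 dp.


tau = V / Q_flow
tau = 5.75 / 2.61 = 2.2031 s


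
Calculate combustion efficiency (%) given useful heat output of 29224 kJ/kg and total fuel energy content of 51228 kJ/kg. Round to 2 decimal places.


Efficiency = (Q_useful / Q_fuel) * 100
Efficiency = (29224 / 51228) * 100
Efficiency = 0.5705 * 100 = 57.05%


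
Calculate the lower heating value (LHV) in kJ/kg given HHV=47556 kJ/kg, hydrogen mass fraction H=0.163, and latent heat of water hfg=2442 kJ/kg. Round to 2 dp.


LHV = HHV - hfg * 9 * H
Water correction = 2442 * 9 * 0.163 = 3582.414 kJ/kg
LHV = 47556 - 3582.414 = 43973.59 kJ/kg


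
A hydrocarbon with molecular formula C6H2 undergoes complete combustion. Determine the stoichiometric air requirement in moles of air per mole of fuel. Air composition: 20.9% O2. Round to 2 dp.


Balanced combustion: C6H2 + 6.5 O2 -> 6 CO2 + 1 H2O
O2 needed = C + H/4 = 6 + 2/4 = 6.50 moles
Air moles = O2 / 0.209 = 6.50 / 0.209 = 31.10 moles air


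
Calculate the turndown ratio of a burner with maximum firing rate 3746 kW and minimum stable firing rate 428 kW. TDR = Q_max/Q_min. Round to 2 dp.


TDR = Q_max / Q_min
TDR = 3746 / 428 = 8.75


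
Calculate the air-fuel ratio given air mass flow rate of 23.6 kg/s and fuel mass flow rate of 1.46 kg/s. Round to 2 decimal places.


AFR = m_air / m_fuel
AFR = 23.6 / 1.46 = 16.16


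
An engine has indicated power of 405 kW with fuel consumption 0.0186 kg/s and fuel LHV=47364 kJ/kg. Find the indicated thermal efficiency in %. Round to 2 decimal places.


eta_ith = (IP / (mf * LHV)) * 100
Denominator = 0.0186 * 47364 = 880.9704 kW
eta_ith = (405 / 880.9704) * 100 = 45.97%


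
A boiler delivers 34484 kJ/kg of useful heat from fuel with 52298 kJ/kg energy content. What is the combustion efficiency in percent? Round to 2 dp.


Efficiency = (Q_useful / Q_fuel) * 100
Efficiency = (34484 / 52298) * 100
Efficiency = 0.6594 * 100 = 65.94%


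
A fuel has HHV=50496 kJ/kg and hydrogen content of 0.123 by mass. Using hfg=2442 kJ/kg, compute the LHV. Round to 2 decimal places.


LHV = HHV - hfg * 9 * H
Water correction = 2442 * 9 * 0.123 = 2703.294 kJ/kg
LHV = 50496 - 2703.294 = 47792.71 kJ/kg


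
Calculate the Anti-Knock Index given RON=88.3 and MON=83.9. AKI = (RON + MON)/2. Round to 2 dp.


AKI = (RON + MON) / 2
AKI = (88.3 + 83.9) / 2
AKI = 172.2 / 2 = 86.10


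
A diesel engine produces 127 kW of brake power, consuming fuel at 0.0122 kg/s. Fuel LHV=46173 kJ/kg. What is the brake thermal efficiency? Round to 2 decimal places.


eta_BTE = (BP / (mf * LHV)) * 100
Denominator = 0.0122 * 46173 = 563.3106 kW
eta_BTE = (127 / 563.3106) * 100 = 22.55%


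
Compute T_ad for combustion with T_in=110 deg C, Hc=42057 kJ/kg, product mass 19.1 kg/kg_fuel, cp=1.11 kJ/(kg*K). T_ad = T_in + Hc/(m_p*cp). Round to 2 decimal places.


T_ad = T_in + Hc / (m_p * cp)
Denominator = 19.1 * 1.11 = 21.2010
Temperature rise = 42057 / 21.2010 = 1983.73 K
T_ad = 110 + 1983.73 = 2093.73 deg C


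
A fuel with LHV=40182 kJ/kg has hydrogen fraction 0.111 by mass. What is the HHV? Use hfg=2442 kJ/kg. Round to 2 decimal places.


HHV = LHV + hfg * 9 * H
Water addition = 2442 * 9 * 0.111 = 2439.558 kJ/kg
HHV = 40182 + 2439.558 = 42621.56 kJ/kg


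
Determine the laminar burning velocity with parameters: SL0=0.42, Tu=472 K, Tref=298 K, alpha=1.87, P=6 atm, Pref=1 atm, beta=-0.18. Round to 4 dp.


SL = SL0 * (Tu/Tref)^alpha * (P/Pref)^beta
T ratio = 472/298 = 1.58389262
(T ratio)^alpha = 1.58389262^1.87 = 2.363127
(P/Pref)^beta = 6^(-0.18) = 0.724324
SL = 0.42 * 2.363127 * 0.724324 = 0.7189 m/s


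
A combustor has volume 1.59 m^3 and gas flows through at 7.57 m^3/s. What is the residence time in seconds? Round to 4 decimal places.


tau = V / Q_flow
tau = 1.59 / 7.57 = 0.2100 s


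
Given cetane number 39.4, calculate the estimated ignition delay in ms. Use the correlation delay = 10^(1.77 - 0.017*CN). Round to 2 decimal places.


delay = 10^(1.77 - 0.017*CN)
Exponent = 1.77 - 0.017*39.4 = 1.1002
delay = 10^1.1002 = 12.60 ms


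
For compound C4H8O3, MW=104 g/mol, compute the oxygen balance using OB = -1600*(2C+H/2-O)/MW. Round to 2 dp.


OB = -1600 * (2C + H/2 - O) / MW
Inner = 2*4 + 8/2 - 3 = 9.00
OB = -1600 * 9.00 / 104 = -138.46%


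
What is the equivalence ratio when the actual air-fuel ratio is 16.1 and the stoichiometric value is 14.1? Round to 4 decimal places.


phi = AFR_stoich / AFR_actual
phi = 14.1 / 16.1 = 0.8758


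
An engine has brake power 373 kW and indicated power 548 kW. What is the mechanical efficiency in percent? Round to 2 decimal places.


eta_mech = (BP / IP) * 100
Ratio = 373 / 548 = 0.6807
eta_mech = 0.6807 * 100 = 68.07%


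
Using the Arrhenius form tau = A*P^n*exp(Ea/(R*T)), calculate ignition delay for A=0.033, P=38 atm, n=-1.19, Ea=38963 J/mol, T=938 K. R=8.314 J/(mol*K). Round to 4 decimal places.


tau = A * P^n * exp(Ea/(R*T))
P^n = 38^(-1.19) = 0.01318431
Ea/(R*T) = 38963/(8.314*938) = 4.996197
exp(Ea/(R*T)) = 147.849774
tau = 0.033 * 0.01318431 * 147.849774 = 0.0643 ms


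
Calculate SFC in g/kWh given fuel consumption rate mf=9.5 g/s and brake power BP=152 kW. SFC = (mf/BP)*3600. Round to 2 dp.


SFC = (mf / BP) * 3600
Rate = 9.5 / 152 = 0.062500 g/(s*kW)
SFC = 0.062500 * 3600 = 225.00 g/kWh


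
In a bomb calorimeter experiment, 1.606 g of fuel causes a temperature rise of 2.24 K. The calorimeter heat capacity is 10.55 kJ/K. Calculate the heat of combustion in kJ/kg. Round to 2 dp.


Hc = C_cal * delta_T / m_fuel
Q_released = 10.55 * 2.24 = 23.6320 kJ
m_fuel = 1.606 g = 1.606/1000 kg = 0.001606 kg
Hc = 23.6320 / 0.001606 = 14714.82 kJ/kg


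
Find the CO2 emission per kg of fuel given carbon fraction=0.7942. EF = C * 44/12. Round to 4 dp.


EF = C_frac * (M_CO2 / M_C)
EF = 0.7942 * (44/12)
EF = 0.7942 * 3.666667 = 2.9121 kg_CO2/kg_fuel


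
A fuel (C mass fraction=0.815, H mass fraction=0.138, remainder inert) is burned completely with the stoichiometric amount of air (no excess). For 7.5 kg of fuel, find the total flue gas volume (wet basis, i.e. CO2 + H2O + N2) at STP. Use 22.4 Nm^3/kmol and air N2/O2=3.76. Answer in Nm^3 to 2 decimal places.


Per kg fuel: CO2 = (C/12 kmol)*22.4 = (0.815/12)*22.4 = 1.52133 Nm^3
Per kg fuel: H2O = (H/2 kmol)*22.4 = (0.138/2)*22.4 = 1.54560 Nm^3
O2 needed per kg fuel = C/12 + H/4 = 0.815/12 + 0.138/4 = 0.10241667 kmol
Per kg fuel: N2 = O2*3.76*22.4 = 0.10241667*3.76*22.4 = 8.62594 Nm^3
Total per kg = 1.52133 + 1.54560 + 8.62594 = 11.69287 Nm^3
Total = 11.69287 * 7.5 = 87.70 Nm^3


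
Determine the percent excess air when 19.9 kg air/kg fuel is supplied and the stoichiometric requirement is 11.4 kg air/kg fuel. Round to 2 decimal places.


Excess air = actual - stoichiometric = 19.9 - 11.4 = 8.50 kg/kg fuel
Excess air % = (excess / stoich) * 100 = (8.50 / 11.4) * 100 = 74.56%


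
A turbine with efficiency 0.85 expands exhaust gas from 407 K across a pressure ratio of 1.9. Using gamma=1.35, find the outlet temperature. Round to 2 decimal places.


T_out = T_in * (1 - eta * (1 - PR^(-(gamma-1)/gamma)))
Exponent = -(1.35-1)/1.35 = -0.25925926
PR^exp = 1.9^(-0.25925926) = 0.84670193
Factor = 1 - 0.85*(1 - 0.84670193) = 0.86969664
T_out = 407 * 0.86969664 = 353.97 K


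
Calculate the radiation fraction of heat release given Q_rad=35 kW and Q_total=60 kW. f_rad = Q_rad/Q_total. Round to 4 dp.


f_rad = Q_rad / Q_total
f_rad = 35 / 60 = 0.5833


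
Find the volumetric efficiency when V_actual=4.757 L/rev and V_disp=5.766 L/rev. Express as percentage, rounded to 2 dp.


eta_v = (V_actual / V_disp) * 100
Ratio = 4.757 / 5.766 = 0.8250
eta_v = 0.8250 * 100 = 82.50%


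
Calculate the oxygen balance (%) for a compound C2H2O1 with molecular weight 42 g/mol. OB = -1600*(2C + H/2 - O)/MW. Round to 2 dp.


OB = -1600 * (2C + H/2 - O) / MW
Inner = 2*2 + 2/2 - 1 = 4.00
OB = -1600 * 4.00 / 42 = -152.38%


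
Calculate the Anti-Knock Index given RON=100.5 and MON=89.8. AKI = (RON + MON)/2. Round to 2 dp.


AKI = (RON + MON) / 2
AKI = (100.5 + 89.8) / 2
AKI = 190.3 / 2 = 95.15


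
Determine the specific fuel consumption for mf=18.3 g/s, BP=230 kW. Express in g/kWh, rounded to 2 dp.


SFC = (mf / BP) * 3600
Rate = 18.3 / 230 = 0.079565 g/(s*kW)
SFC = 0.079565 * 3600 = 286.43 g/kWh


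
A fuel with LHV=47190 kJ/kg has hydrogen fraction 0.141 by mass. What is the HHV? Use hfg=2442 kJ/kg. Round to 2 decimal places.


HHV = LHV + hfg * 9 * H
Water addition = 2442 * 9 * 0.141 = 3098.898 kJ/kg
HHV = 47190 + 3098.898 = 50288.90 kJ/kg


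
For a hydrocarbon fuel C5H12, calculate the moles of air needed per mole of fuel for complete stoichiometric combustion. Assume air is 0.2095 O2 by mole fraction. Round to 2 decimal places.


Balanced combustion: C5H12 + 8 O2 -> 5 CO2 + 6 H2O
O2 needed = C + H/4 = 5 + 12/4 = 8.00 moles
Air moles = O2 / 0.2095 = 8.00 / 0.2095 = 38.19 moles air


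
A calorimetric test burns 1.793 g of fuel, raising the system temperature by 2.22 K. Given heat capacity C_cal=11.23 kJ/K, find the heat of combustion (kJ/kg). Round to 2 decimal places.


Hc = C_cal * delta_T / m_fuel
Q_released = 11.23 * 2.22 = 24.9306 kJ
m_fuel = 1.793 g = 1.793/1000 kg = 0.001793 kg
Hc = 24.9306 / 0.001793 = 13904.41 kJ/kg


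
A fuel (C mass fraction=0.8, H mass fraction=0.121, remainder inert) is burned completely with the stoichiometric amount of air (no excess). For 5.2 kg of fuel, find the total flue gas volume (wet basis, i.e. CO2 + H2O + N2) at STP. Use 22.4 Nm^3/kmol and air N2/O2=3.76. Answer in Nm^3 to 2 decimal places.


Per kg fuel: CO2 = (C/12 kmol)*22.4 = (0.8/12)*22.4 = 1.49333 Nm^3
Per kg fuel: H2O = (H/2 kmol)*22.4 = (0.121/2)*22.4 = 1.35520 Nm^3
O2 needed per kg fuel = C/12 + H/4 = 0.8/12 + 0.121/4 = 0.09691667 kmol
Per kg fuel: N2 = O2*3.76*22.4 = 0.09691667*3.76*22.4 = 8.16271 Nm^3
Total per kg = 1.49333 + 1.35520 + 8.16271 = 11.01124 Nm^3
Total = 11.01124 * 5.2 = 57.26 Nm^3


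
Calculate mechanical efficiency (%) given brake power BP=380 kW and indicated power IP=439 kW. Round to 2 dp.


eta_mech = (BP / IP) * 100
Ratio = 380 / 439 = 0.8656
eta_mech = 0.8656 * 100 = 86.56%


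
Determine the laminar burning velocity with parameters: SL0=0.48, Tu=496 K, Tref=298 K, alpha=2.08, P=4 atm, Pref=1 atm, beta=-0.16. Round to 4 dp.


SL = SL0 * (Tu/Tref)^alpha * (P/Pref)^beta
T ratio = 496/298 = 1.66442953
(T ratio)^alpha = 1.66442953^2.08 = 2.885573
(P/Pref)^beta = 4^(-0.16) = 0.801070
SL = 0.48 * 2.885573 * 0.801070 = 1.1095 m/s


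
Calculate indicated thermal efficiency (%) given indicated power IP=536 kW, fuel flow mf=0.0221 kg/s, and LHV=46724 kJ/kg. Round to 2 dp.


eta_ith = (IP / (mf * LHV)) * 100
Denominator = 0.0221 * 46724 = 1032.6004 kW
eta_ith = (536 / 1032.6004) * 100 = 51.91%


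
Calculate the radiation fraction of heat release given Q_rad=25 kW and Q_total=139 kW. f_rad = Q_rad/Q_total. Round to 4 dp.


f_rad = Q_rad / Q_total
f_rad = 25 / 139 = 0.1799


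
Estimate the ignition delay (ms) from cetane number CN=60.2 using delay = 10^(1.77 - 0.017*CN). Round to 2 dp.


delay = 10^(1.77 - 0.017*CN)
Exponent = 1.77 - 0.017*60.2 = 0.7466
delay = 10^0.7466 = 5.58 ms


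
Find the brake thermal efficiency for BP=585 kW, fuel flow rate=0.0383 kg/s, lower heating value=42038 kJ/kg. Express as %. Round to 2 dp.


eta_BTE = (BP / (mf * LHV)) * 100
Denominator = 0.0383 * 42038 = 1610.0554 kW
eta_BTE = (585 / 1610.0554) * 100 = 36.33%


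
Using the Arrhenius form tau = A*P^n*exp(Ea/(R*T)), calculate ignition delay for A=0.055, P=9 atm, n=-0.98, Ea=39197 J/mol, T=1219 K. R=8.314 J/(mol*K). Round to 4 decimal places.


tau = A * P^n * exp(Ea/(R*T))
P^n = 9^(-0.98) = 0.11610271
Ea/(R*T) = 39197/(8.314*1219) = 3.867578
exp(Ea/(R*T)) = 47.826419
tau = 0.055 * 0.11610271 * 47.826419 = 0.3054 ms
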